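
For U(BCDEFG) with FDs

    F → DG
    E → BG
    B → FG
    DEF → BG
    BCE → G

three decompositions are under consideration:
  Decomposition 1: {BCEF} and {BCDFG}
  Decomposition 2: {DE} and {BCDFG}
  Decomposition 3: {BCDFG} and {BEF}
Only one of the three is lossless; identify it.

Decomposition 1

Decomposition 1: common = {BCF}, closure = {BCDFG} → lossless.
Decomposition 2: common = {D}, closure = {D} → lossy.
Decomposition 3: common = {BF}, closure = {BDFG} → lossy.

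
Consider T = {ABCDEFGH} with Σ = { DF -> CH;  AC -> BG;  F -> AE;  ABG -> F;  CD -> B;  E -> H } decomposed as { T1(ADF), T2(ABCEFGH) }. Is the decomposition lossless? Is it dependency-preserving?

Lossless test: (AF)⁺ = {AEFH}, which is a superkey of neither fragment — lossy.
Dependency preservation: the restricted closure of {DF} across the fragments never reaches {CH}, so DF → CH cannot be enforced without a join — not preserved.

lossy and not dependency-preserving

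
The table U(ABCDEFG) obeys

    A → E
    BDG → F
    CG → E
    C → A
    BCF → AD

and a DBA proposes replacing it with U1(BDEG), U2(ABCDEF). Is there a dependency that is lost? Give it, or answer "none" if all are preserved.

Check BDG → F: no single fragment contains all of {BDFG}, and the restricted closure of {BDG} across the fragments never reaches {F}.
A → E is preserved.
CG → E is preserved.
C → A is preserved.
BCF → AD is preserved.

BDG → F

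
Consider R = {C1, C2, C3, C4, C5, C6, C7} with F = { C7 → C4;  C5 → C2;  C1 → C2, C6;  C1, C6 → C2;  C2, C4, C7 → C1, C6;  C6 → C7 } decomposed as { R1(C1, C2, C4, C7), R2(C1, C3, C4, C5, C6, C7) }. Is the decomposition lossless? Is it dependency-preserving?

Lossless test: (C1, C4, C7)⁺ = {C1, C2, C4, C6, C7}, which contains all of one fragment — lossless.
Dependency preservation: the restricted closure of {C5} across the fragments never reaches {C2}, so C5 → C2 cannot be enforced without a join — not preserved.

lossless but not dependency-preserving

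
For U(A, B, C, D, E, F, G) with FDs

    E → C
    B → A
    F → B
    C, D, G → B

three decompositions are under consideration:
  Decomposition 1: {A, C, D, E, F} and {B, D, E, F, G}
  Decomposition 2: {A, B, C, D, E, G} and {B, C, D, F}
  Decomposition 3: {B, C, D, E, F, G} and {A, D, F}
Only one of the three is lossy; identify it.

Decomposition 2

Decomposition 1: common = {D, E, F}, closure = {A, B, C, D, E, F} → lossless.
Decomposition 2: common = {B, C, D}, closure = {A, B, C, D} → lossy.
Decomposition 3: common = {D, F}, closure = {A, B, D, F} → lossless.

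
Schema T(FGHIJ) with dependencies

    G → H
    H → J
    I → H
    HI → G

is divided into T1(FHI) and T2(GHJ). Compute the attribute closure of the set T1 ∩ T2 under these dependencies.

HJ

T1 ∩ T2 = {H}.
H → J applies, adding J
Closure: {HJ}.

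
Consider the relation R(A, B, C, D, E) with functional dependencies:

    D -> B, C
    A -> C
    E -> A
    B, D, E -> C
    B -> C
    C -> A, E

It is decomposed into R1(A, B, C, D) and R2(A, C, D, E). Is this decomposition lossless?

Yes

Common attributes: R1 ∩ R2 = {A, C, D}.
Closure of {A, C, D}: D → B, C applies, adding B; C → A, E applies, adding E. So (A, C, D)⁺ = {A, B, C, D, E}.
This closure contains every attribute of R1, so R1 ∩ R2 → R1. The join is lossless.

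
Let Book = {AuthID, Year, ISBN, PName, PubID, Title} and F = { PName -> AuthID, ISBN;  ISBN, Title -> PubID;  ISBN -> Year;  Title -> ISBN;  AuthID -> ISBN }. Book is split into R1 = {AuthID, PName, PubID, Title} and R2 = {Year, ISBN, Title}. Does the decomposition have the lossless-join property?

Yes

Common attributes: R1 ∩ R2 = {Title}.
Closure of {Title}: Title → ISBN applies, adding ISBN; ISBN, Title → PubID applies, adding PubID; ISBN → Year applies, adding Year. So (Title)⁺ = {Year, ISBN, PubID, Title}.
This closure contains every attribute of R2, so R1 ∩ R2 → R2. The join is lossless.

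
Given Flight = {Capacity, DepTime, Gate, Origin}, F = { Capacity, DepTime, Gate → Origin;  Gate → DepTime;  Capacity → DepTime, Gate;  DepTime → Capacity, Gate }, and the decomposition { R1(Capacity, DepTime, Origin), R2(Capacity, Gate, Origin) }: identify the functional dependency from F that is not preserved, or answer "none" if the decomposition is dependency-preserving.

Capacity, DepTime, Gate → Origin: restricted closure across fragments reaches Origin.
Gate → DepTime: restricted closure across fragments reaches DepTime.
Capacity → DepTime, Gate: restricted closure across fragments reaches DepTime, Gate.
DepTime → Capacity, Gate: restricted closure across fragments reaches Capacity, Gate.
Every dependency is enforceable on the fragments, so the decomposition is dependency-preserving.

none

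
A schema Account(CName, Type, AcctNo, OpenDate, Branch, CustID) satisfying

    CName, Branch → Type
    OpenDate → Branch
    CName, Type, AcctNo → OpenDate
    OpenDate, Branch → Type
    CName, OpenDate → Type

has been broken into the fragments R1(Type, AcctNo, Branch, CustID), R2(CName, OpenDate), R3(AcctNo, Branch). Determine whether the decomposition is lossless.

No

Chase test. Columns are CName, Type, AcctNo, OpenDate, Branch, CustID; row i has aⱼ where attribute j ∈ Ri, else bᵢⱼ.
Initial tableau (one row per fragment):
  row 1: b11 a2 a3 b14 a5 a6
  row 2: a1 b22 b23 a4 b25 b26
  row 3: b31 b32 a3 b34 a5 b36
No row becomes fully distinguished — the join is lossy.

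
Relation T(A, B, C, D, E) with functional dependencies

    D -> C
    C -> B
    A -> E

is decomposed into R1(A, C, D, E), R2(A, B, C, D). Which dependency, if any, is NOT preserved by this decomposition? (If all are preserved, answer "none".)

none

D → C lies within R1.
C → B lies within R2.
A → E lies within R1.
Every dependency is enforceable on the fragments, so the decomposition is dependency-preserving.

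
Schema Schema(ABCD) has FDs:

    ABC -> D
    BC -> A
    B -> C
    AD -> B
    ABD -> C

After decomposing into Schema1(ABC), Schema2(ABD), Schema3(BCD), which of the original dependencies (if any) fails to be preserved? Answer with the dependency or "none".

none

ABC → D: restricted closure across fragments reaches D.
BC → A lies within Schema1.
B → C lies within Schema1.
AD → B lies within Schema2.
ABD → C: restricted closure across fragments reaches C.
Every dependency is enforceable on the fragments, so the decomposition is dependency-preserving.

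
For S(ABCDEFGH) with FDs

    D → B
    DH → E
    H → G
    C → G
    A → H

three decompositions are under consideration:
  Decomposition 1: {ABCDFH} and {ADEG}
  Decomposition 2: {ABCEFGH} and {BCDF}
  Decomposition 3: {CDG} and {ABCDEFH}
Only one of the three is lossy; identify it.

Decomposition 1: common = {AD}, closure = {ABDEGH} → lossless.
Decomposition 2: common = {BCF}, closure = {BCFG} → lossy.
Decomposition 3: common = {CD}, closure = {BCDG} → lossless.

Decomposition 2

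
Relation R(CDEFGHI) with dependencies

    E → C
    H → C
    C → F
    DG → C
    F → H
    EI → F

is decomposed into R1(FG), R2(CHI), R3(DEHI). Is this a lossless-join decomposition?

No

Chase test. Columns are CDEFGHI; row i has aⱼ where attribute j ∈ Ri, else bᵢⱼ.
Initial tableau (one row per fragment):
  row 1: b11 b12 b13 a4 a5 b16 b17
  row 2: a1 b22 b23 b24 b25 a6 a7
  row 3: b31 a2 a3 b34 b35 a6 a7
Rows 2 and 3 agree on H; apply H→C and equate their C entries.
Rows 2 and 3 agree on C; apply C→F and equate their F entries.
No row becomes fully distinguished — the join is lossy.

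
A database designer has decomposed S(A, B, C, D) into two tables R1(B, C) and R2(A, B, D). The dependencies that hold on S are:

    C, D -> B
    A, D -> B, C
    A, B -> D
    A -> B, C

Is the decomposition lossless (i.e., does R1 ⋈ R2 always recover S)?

No

Common attributes: R1 ∩ R2 = {B}.
No dependency enlarges {B}, so (B)⁺ = {B}.
The closure contains neither all of R1 = {B, C} nor all of R2 = {A, B, D}, so the common attributes are not a superkey of either fragment. The join is lossy.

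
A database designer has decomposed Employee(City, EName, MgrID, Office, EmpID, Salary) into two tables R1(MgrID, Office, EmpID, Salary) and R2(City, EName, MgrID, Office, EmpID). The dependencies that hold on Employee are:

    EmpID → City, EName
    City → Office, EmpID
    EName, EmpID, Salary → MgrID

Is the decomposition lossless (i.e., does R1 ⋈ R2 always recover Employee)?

Common attributes: R1 ∩ R2 = {MgrID, Office, EmpID}.
Closure of {MgrID, Office, EmpID}: EmpID → City, EName applies, adding City, EName. So (MgrID, Office, EmpID)⁺ = {City, EName, MgrID, Office, EmpID}.
This closure contains every attribute of R2, so R1 ∩ R2 → R2. The join is lossless.

Yes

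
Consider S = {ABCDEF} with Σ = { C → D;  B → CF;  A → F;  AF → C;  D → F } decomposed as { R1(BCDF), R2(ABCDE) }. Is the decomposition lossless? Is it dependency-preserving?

lossless and dependency-preserving

Lossless test: (BCD)⁺ = {BCDF}, which contains all of one fragment — lossless.
Dependency preservation: A → F; AF → C are not contained in any single fragment, but the restricted closure of each left-hand side across the fragments still reaches the right-hand side; the remaining FDs each lie inside some fragment. All dependencies are preserved.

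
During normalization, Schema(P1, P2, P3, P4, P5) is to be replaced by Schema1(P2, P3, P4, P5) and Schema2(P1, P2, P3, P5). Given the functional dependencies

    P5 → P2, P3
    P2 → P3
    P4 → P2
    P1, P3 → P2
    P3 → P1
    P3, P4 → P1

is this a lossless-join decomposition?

Yes

Common attributes: Schema1 ∩ Schema2 = {P2, P3, P5}.
Closure of {P2, P3, P5}: P3 → P1 applies, adding P1. So (P2, P3, P5)⁺ = {P1, P2, P3, P5}.
This closure contains every attribute of Schema2, so Schema1 ∩ Schema2 → Schema2. The join is lossless.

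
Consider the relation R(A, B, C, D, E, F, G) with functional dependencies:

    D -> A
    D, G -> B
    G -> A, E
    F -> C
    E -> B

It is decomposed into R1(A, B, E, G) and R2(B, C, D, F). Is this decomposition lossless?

No

Common attributes: R1 ∩ R2 = {B}.
No dependency enlarges {B}, so (B)⁺ = {B}.
The closure contains neither all of R1 = {A, B, E, G} nor all of R2 = {B, C, D, F}, so the common attributes are not a superkey of either fragment. The join is lossy.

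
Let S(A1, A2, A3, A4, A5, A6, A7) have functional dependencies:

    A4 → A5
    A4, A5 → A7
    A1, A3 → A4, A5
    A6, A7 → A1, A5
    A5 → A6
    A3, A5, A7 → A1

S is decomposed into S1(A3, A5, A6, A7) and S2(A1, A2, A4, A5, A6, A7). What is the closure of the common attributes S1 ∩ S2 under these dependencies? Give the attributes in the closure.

S1 ∩ S2 = {A5, A6, A7}.
A6, A7 → A1, A5 applies, adding A1
Closure: {A1, A5, A6, A7}.

A1, A5, A6, A7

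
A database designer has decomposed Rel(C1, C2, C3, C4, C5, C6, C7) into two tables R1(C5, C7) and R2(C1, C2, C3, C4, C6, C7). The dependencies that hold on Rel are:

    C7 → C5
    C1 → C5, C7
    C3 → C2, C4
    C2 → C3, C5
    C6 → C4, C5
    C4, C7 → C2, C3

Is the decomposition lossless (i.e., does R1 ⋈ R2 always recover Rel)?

Common attributes: R1 ∩ R2 = {C7}.
Closure of {C7}: C7 → C5 applies, adding C5. So (C7)⁺ = {C5, C7}.
This closure contains every attribute of R1, so R1 ∩ R2 → R1. The join is lossless.

Yes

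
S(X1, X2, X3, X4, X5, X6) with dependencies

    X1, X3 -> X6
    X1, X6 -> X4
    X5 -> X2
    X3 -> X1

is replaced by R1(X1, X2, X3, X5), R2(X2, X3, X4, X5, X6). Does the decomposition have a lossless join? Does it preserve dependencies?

Lossless test: (X2, X3, X5)⁺ = {X1, X2, X3, X4, X5, X6}, which contains all of one fragment — lossless.
Dependency preservation: the restricted closure of {X1, X6} across the fragments never reaches {X4}, so X1, X6 → X4 cannot be enforced without a join — not preserved.

lossless but not dependency-preserving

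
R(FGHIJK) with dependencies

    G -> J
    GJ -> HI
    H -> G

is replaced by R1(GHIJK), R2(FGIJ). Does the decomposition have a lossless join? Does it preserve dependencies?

Lossless test: (GIJ)⁺ = {GHIJ}, which is a superkey of neither fragment — lossy.
Dependency preservation: every FD's attributes lie within a single fragment, so each can be enforced locally — preserved.

lossy but dependency-preserving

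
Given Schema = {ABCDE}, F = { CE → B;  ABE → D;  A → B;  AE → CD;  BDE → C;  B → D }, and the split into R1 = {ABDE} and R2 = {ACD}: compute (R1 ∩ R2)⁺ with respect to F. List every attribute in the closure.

ABD

R1 ∩ R2 = {AD}.
A → B applies, adding B
Closure: {ABD}.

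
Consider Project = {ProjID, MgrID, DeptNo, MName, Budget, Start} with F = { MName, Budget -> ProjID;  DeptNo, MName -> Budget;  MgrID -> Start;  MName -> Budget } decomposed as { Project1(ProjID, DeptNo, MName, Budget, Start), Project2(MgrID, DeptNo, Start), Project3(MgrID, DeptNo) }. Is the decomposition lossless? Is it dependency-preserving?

lossy but dependency-preserving

Lossless test (chase): Rows 2 and 3 agree on MgrID; apply MgrID→Start and equate their Start entries. No row becomes fully distinguished — the join is lossy.
Dependency preservation: every FD's attributes lie within a single fragment, so each can be enforced locally — preserved.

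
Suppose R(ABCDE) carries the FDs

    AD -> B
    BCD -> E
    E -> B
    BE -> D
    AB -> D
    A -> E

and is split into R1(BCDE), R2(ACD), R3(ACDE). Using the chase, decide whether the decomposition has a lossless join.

Yes

Chase test. Columns are ABCDE; row i has aⱼ where attribute j ∈ Ri, else bᵢⱼ.
Initial tableau (one row per fragment):
  row 1: b11 a2 a3 a4 a5
  row 2: a1 b22 a3 a4 b25
  row 3: a1 b32 a3 a4 a5
Rows 2 and 3 agree on AD; apply AD→B and equate their B entries.
Rows 2 and 3 agree on BCD; apply BCD→E and equate their E entries.
Rows 1 and 2 agree on E; apply E→B and equate their B entries.
Row 2 is now all distinguished symbols — the join is lossless.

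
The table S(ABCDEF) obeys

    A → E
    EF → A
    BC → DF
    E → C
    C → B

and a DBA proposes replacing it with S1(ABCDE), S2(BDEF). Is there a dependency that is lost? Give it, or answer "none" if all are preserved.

BC → DF

Check BC → DF: no single fragment contains all of {BCDF}, and the restricted closure of {BC} across the fragments never reaches {DF}.
A → E is preserved.
EF → A is preserved.
E → C is preserved.
C → B is preserved.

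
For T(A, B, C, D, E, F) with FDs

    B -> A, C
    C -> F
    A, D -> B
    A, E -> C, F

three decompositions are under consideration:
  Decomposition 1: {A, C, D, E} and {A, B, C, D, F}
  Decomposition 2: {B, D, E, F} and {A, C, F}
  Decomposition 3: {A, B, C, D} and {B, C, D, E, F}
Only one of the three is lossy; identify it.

Decomposition 1: common = {A, C, D}, closure = {A, B, C, D, F} → lossless.
Decomposition 2: common = {F}, closure = {F} → lossy.
Decomposition 3: common = {B, C, D}, closure = {A, B, C, D, F} → lossless.

Decomposition 2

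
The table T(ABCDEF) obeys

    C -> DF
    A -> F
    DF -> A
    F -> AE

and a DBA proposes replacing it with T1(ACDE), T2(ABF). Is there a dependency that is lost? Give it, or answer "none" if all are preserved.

none

C → DF: restricted closure across fragments reaches DF.
A → F lies within T2.
DF → A: restricted closure across fragments reaches A.
F → AE: restricted closure across fragments reaches AE.
Every dependency is enforceable on the fragments, so the decomposition is dependency-preserving.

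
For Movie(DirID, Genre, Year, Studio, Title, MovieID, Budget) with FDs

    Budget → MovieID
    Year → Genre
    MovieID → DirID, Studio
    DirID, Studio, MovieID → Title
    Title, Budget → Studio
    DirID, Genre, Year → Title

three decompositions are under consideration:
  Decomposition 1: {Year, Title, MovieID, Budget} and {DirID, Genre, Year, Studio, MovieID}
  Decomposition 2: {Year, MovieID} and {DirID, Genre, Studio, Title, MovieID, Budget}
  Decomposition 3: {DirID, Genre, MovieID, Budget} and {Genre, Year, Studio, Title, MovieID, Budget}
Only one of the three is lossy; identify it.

Decomposition 1: common = {Year, MovieID}, closure = {DirID, Genre, Year, Studio, Title, MovieID} → lossless.
Decomposition 2: common = {MovieID}, closure = {DirID, Studio, Title, MovieID} → lossy.
Decomposition 3: common = {Genre, MovieID, Budget}, closure = {DirID, Genre, Studio, Title, MovieID, Budget} → lossless.

Decomposition 2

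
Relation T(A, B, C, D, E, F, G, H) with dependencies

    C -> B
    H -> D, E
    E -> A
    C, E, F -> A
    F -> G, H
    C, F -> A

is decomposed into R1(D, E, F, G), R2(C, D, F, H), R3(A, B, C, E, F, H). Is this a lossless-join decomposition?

Yes

Chase test. Columns are A, B, C, D, E, F, G, H; row i has aⱼ where attribute j ∈ Ri, else bᵢⱼ.
Initial tableau (one row per fragment):
  row 1: b11 b12 b13 a4 a5 a6 a7 b18
  row 2: b21 b22 a3 a4 b25 a6 b27 a8
  row 3: a1 a2 a3 b34 a5 a6 b37 a8
Rows 2 and 3 agree on C; apply C→B and equate their B entries.
Rows 2 and 3 agree on H; apply H→D, E and equate their D, E entries.
Rows 1 and 2 agree on E; apply E→A and equate their A entries.
Rows 1 and 3 agree on E; apply E→A and equate their A entries.
Rows 1 and 2 agree on F; apply F→G, H and equate their G, H entries.
Rows 1 and 3 agree on F; apply F→G, H and equate their G, H entries.
Row 2 is now all distinguished symbols — the join is lossless.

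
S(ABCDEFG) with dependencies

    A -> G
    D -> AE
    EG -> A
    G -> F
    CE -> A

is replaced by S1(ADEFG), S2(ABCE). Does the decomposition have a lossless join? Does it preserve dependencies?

Lossless test: (AE)⁺ = {AEFG}, which is a superkey of neither fragment — lossy.
Dependency preservation: every FD's attributes lie within a single fragment, so each can be enforced locally — preserved.

lossy but dependency-preserving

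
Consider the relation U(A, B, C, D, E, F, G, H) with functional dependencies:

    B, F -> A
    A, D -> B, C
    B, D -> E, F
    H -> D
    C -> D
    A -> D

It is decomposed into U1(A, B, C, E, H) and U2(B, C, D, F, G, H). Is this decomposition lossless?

Common attributes: U1 ∩ U2 = {B, C, H}.
Closure of {B, C, H}: H → D applies, adding D; B, D → E, F applies, adding E, F; B, F → A applies, adding A. So (B, C, H)⁺ = {A, B, C, D, E, F, H}.
This closure contains every attribute of U1, so U1 ∩ U2 → U1. The join is lossless.

Yes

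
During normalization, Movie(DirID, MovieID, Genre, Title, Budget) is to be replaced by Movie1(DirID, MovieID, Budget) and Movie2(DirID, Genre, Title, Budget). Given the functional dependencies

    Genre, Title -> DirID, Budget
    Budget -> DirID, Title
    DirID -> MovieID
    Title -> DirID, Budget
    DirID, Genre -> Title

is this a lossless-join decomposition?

Common attributes: Movie1 ∩ Movie2 = {DirID, Budget}.
Closure of {DirID, Budget}: Budget → DirID, Title applies, adding Title; DirID → MovieID applies, adding MovieID. So (DirID, Budget)⁺ = {DirID, MovieID, Title, Budget}.
This closure contains every attribute of Movie1, so Movie1 ∩ Movie2 → Movie1. The join is lossless.

Yes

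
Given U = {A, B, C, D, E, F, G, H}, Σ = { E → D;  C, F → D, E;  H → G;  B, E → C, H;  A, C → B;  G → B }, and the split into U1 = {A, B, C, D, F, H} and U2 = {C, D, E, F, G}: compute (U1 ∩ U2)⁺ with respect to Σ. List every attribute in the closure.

U1 ∩ U2 = {C, D, F}.
C, F → D, E applies, adding E
Closure: {C, D, E, F}.

C, D, E, F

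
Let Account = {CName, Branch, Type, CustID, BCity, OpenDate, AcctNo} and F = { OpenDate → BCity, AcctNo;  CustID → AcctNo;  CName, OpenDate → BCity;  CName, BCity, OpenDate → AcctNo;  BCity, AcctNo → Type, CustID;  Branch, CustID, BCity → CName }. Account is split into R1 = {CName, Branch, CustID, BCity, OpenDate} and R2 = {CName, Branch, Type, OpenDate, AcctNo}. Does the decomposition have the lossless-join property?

Yes

Common attributes: R1 ∩ R2 = {CName, Branch, OpenDate}.
Closure of {CName, Branch, OpenDate}: OpenDate → BCity, AcctNo applies, adding BCity, AcctNo; BCity, AcctNo → Type, CustID applies, adding Type, CustID. So (CName, Branch, OpenDate)⁺ = {CName, Branch, Type, CustID, BCity, OpenDate, AcctNo}.
This closure contains every attribute of R1, so R1 ∩ R2 → R1. The join is lossless.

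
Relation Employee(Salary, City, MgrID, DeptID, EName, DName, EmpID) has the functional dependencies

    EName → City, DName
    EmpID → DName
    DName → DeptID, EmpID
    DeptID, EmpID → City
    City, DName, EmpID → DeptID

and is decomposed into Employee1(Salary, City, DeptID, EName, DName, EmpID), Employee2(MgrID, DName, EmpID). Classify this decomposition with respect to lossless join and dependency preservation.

Lossless test: (DName, EmpID)⁺ = {City, DeptID, DName, EmpID}, which is a superkey of neither fragment — lossy.
Dependency preservation: every FD's attributes lie within a single fragment, so each can be enforced locally — preserved.

lossy but dependency-preserving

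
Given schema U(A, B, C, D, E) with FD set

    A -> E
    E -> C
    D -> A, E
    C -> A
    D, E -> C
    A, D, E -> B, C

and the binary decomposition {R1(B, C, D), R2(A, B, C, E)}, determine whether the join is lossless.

Common attributes: R1 ∩ R2 = {B, C}.
Closure of {B, C}: C → A applies, adding A; A → E applies, adding E. So (B, C)⁺ = {A, B, C, E}.
This closure contains every attribute of R2, so R1 ∩ R2 → R2. The join is lossless.

Yes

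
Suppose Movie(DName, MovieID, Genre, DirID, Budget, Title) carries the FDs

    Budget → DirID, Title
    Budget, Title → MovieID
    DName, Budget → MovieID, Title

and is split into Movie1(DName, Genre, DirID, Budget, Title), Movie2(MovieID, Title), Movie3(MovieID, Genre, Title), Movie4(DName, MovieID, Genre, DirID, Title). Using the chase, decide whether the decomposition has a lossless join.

No

Chase test. Columns are DName, MovieID, Genre, DirID, Budget, Title; row i has aⱼ where attribute j ∈ Moviei, else bᵢⱼ.
Initial tableau (one row per fragment):
  row 1: a1 b12 a3 a4 a5 a6
  row 2: b21 a2 b23 b24 b25 a6
  row 3: b31 a2 a3 b34 b35 a6
  row 4: a1 a2 a3 a4 b45 a6
No row becomes fully distinguished — the join is lossy.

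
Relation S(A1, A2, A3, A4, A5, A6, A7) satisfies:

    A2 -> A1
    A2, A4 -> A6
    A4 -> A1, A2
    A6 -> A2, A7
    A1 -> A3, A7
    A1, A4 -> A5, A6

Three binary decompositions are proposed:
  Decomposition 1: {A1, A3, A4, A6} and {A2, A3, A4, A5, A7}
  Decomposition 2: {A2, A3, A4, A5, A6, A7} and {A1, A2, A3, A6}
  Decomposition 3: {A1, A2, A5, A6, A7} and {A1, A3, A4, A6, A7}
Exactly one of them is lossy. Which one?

Decomposition 3

Decomposition 1: common = {A3, A4}, closure = {A1, A2, A3, A4, A5, A6, A7} → lossless.
Decomposition 2: common = {A2, A3, A6}, closure = {A1, A2, A3, A6, A7} → lossless.
Decomposition 3: common = {A1, A6, A7}, closure = {A1, A2, A3, A6, A7} → lossy.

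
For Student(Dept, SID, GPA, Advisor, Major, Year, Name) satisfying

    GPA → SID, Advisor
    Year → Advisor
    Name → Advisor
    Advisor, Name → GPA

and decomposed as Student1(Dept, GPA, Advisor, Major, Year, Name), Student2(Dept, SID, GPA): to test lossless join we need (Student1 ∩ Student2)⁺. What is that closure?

Student1 ∩ Student2 = {Dept, GPA}.
GPA → SID, Advisor applies, adding SID, Advisor
Closure: {Dept, SID, GPA, Advisor}.

Dept, SID, GPA, Advisor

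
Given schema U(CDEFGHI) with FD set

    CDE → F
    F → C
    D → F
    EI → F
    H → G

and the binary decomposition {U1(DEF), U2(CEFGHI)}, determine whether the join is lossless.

Common attributes: U1 ∩ U2 = {EF}.
Closure of {EF}: F → C applies, adding C. So (EF)⁺ = {CEF}.
The closure contains neither all of U1 = {DEF} nor all of U2 = {CEFGHI}, so the common attributes are not a superkey of either fragment. The join is lossy.

No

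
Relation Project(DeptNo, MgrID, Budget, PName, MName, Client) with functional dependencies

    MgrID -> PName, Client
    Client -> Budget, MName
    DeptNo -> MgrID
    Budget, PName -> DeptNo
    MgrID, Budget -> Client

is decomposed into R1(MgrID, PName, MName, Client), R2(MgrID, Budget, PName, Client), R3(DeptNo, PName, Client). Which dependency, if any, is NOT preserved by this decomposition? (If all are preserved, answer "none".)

MgrID → PName, Client lies within R1.
Client → Budget, MName: restricted closure across fragments reaches Budget, MName.
DeptNo → MgrID: restricted closure across fragments reaches MgrID.
Budget, PName → DeptNo: restricted closure across fragments reaches DeptNo.
MgrID, Budget → Client lies within R2.
Every dependency is enforceable on the fragments, so the decomposition is dependency-preserving.

none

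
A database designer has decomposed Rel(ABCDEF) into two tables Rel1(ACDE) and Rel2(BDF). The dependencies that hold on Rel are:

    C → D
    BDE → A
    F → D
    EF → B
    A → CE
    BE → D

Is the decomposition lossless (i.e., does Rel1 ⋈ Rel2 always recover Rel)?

Common attributes: Rel1 ∩ Rel2 = {D}.
No dependency enlarges {D}, so (D)⁺ = {D}.
The closure contains neither all of Rel1 = {ACDE} nor all of Rel2 = {BDF}, so the common attributes are not a superkey of either fragment. The join is lossy.

No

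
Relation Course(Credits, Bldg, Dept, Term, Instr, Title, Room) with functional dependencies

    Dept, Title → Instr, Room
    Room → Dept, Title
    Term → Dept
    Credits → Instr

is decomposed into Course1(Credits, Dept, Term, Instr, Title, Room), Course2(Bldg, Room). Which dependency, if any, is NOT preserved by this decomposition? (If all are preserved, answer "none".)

none

Dept, Title → Instr, Room lies within Course1.
Room → Dept, Title lies within Course1.
Term → Dept lies within Course1.
Credits → Instr lies within Course1.
Every dependency is enforceable on the fragments, so the decomposition is dependency-preserving.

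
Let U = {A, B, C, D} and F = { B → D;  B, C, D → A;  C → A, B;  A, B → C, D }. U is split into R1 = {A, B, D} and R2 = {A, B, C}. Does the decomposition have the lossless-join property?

Common attributes: R1 ∩ R2 = {A, B}.
Closure of {A, B}: B → D applies, adding D; A, B → C, D applies, adding C. So (A, B)⁺ = {A, B, C, D}.
This closure contains every attribute of R1, so R1 ∩ R2 → R1. The join is lossless.

Yes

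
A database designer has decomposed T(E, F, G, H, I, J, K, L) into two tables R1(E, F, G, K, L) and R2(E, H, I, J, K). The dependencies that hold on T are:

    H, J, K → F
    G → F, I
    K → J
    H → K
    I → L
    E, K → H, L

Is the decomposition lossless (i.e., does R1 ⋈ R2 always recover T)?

No

Common attributes: R1 ∩ R2 = {E, K}.
Closure of {E, K}: K → J applies, adding J; E, K → H, L applies, adding H, L; H, J, K → F applies, adding F. So (E, K)⁺ = {E, F, H, J, K, L}.
The closure contains neither all of R1 = {E, F, G, K, L} nor all of R2 = {E, H, I, J, K}, so the common attributes are not a superkey of either fragment. The join is lossy.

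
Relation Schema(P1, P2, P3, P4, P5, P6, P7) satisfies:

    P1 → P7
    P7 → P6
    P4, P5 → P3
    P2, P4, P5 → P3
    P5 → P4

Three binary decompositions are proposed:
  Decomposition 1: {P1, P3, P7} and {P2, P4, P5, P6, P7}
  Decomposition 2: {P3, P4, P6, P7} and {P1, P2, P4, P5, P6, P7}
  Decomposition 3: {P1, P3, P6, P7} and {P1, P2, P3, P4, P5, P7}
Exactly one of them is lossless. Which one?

Decomposition 3

Decomposition 1: common = {P7}, closure = {P6, P7} → lossy.
Decomposition 2: common = {P4, P6, P7}, closure = {P4, P6, P7} → lossy.
Decomposition 3: common = {P1, P3, P7}, closure = {P1, P3, P6, P7} → lossless.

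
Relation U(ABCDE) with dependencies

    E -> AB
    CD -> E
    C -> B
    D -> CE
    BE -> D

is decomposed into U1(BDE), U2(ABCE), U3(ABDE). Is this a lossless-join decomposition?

Chase test. Columns are ABCDE; row i has aⱼ where attribute j ∈ Ui, else bᵢⱼ.
Initial tableau (one row per fragment):
  row 1: b11 a2 b13 a4 a5
  row 2: a1 a2 a3 b24 a5
  row 3: a1 a2 b33 a4 a5
Rows 1 and 2 agree on E; apply E→AB and equate their AB entries.
Rows 1 and 3 agree on D; apply D→CE and equate their CE entries.
Rows 1 and 2 agree on BE; apply BE→D and equate their D entries.
Rows 1 and 2 agree on D; apply D→CE and equate their CE entries.
Row 1 is now all distinguished symbols — the join is lossless.

Yes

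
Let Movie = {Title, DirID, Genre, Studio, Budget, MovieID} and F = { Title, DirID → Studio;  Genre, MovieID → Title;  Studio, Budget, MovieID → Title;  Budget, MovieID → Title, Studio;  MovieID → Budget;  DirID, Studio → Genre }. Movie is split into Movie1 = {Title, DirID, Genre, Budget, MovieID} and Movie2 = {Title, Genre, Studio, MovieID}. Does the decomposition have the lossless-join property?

Common attributes: Movie1 ∩ Movie2 = {Title, Genre, MovieID}.
Closure of {Title, Genre, MovieID}: MovieID → Budget applies, adding Budget; Budget, MovieID → Title, Studio applies, adding Studio. So (Title, Genre, MovieID)⁺ = {Title, Genre, Studio, Budget, MovieID}.
This closure contains every attribute of Movie2, so Movie1 ∩ Movie2 → Movie2. The join is lossless.

Yes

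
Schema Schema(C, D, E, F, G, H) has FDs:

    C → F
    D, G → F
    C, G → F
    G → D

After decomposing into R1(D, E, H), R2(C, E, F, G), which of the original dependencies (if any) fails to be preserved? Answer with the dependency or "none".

Check G → D: no single fragment contains all of {D, G}, and the restricted closure of {G} across the fragments never reaches {D}.
C → F is preserved.
D, G → F is preserved.
C, G → F is preserved.

G → D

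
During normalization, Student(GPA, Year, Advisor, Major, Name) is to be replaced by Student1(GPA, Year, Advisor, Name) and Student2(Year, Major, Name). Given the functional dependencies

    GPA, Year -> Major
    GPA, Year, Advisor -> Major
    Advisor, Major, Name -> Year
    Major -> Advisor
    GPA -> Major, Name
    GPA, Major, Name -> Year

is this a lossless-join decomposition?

Common attributes: Student1 ∩ Student2 = {Year, Name}.
No dependency enlarges {Year, Name}, so (Year, Name)⁺ = {Year, Name}.
The closure contains neither all of Student1 = {GPA, Year, Advisor, Name} nor all of Student2 = {Year, Major, Name}, so the common attributes are not a superkey of either fragment. The join is lossy.

No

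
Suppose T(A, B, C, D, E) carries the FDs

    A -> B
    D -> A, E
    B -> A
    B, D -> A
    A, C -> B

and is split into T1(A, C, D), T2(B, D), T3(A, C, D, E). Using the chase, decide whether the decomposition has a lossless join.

Chase test. Columns are A, B, C, D, E; row i has aⱼ where attribute j ∈ Ti, else bᵢⱼ.
Initial tableau (one row per fragment):
  row 1: a1 b12 a3 a4 b15
  row 2: b21 a2 b23 a4 b25
  row 3: a1 b32 a3 a4 a5
Rows 1 and 3 agree on A; apply A→B and equate their B entries.
Rows 1 and 2 agree on D; apply D→A, E and equate their A, E entries.
Rows 1 and 3 agree on D; apply D→A, E and equate their A, E entries.
Rows 1 and 2 agree on A; apply A→B and equate their B entries.
Row 1 is now all distinguished symbols — the join is lossless.

Yes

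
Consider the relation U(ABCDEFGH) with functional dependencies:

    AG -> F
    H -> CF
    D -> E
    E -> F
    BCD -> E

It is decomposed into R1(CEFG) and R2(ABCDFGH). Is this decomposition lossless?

Common attributes: R1 ∩ R2 = {CFG}.
No dependency enlarges {CFG}, so (CFG)⁺ = {CFG}.
The closure contains neither all of R1 = {CEFG} nor all of R2 = {ABCDFGH}, so the common attributes are not a superkey of either fragment. The join is lossy.

No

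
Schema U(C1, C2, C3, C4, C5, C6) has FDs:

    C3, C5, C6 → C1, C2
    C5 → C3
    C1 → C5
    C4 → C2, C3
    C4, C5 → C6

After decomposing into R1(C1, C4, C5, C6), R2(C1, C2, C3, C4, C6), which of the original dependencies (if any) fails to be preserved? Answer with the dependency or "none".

Check C5 → C3: no single fragment contains all of {C3, C5}, and the restricted closure of {C5} across the fragments never reaches {C3}.
C3, C5, C6 → C1, C2 is preserved.
C1 → C5 is preserved.
C4 → C2, C3 is preserved.
C4, C5 → C6 is preserved.

C5 → C3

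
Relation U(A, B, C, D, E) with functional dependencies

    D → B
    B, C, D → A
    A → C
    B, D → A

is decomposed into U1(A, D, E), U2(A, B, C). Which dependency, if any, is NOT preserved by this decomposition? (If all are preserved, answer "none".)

Check D → B: no single fragment contains all of {B, D}, and the restricted closure of {D} across the fragments never reaches {B}.
B, C, D → A is preserved.
A → C is preserved.
B, D → A is preserved.

D → B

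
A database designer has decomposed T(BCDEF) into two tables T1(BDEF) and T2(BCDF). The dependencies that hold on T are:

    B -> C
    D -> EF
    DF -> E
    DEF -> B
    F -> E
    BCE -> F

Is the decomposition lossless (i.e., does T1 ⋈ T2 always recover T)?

Yes

Common attributes: T1 ∩ T2 = {BDF}.
Closure of {BDF}: B → C applies, adding C; D → EF applies, adding E. So (BDF)⁺ = {BCDEF}.
This closure contains every attribute of T1, so T1 ∩ T2 → T1. The join is lossless.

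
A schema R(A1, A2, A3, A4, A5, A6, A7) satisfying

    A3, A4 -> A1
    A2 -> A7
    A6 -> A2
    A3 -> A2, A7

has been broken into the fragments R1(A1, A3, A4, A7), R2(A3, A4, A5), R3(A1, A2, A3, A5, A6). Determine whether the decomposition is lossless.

Chase test. Columns are A1, A2, A3, A4, A5, A6, A7; row i has aⱼ where attribute j ∈ Ri, else bᵢⱼ.
Initial tableau (one row per fragment):
  row 1: a1 b12 a3 a4 b15 b16 a7
  row 2: b21 b22 a3 a4 a5 b26 b27
  row 3: a1 a2 a3 b34 a5 a6 b37
Rows 1 and 2 agree on A3, A4; apply A3, A4→A1 and equate their A1 entries.
Rows 1 and 2 agree on A3; apply A3→A2, A7 and equate their A2, A7 entries.
Rows 1 and 3 agree on A3; apply A3→A2, A7 and equate their A2, A7 entries.
No row becomes fully distinguished — the join is lossy.

No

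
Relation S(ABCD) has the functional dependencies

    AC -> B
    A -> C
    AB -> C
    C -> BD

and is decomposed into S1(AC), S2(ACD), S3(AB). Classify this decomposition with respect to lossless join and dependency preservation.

Lossless test (chase): Rows 1 and 2 agree on AC; apply AC→B and equate their B entries. Rows 1 and 3 agree on A; apply A→C and equate their C entries. Rows 1 and 2 agree on C; apply C→BD and equate their BD entries. Rows 1 and 3 agree on C; apply C→BD and equate their BD entries. Row 1 is now all distinguished symbols — the join is lossless.
Dependency preservation: the restricted closure of {C} across the fragments never reaches {BD}, so C → BD cannot be enforced without a join — not preserved.

lossless but not dependency-preserving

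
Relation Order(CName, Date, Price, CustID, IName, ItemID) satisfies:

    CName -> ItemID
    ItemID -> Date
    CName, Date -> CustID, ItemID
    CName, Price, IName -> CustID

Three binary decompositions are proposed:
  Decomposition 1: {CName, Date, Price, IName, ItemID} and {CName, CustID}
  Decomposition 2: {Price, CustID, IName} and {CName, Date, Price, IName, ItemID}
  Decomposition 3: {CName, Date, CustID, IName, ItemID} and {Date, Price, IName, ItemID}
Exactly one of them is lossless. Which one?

Decomposition 1

Decomposition 1: common = {CName}, closure = {CName, Date, CustID, ItemID} → lossless.
Decomposition 2: common = {Price, IName}, closure = {Price, IName} → lossy.
Decomposition 3: common = {Date, IName, ItemID}, closure = {Date, IName, ItemID} → lossy.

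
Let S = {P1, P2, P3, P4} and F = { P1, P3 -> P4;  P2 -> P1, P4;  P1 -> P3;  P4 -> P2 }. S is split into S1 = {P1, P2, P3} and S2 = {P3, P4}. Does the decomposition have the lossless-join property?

No

Common attributes: S1 ∩ S2 = {P3}.
No dependency enlarges {P3}, so (P3)⁺ = {P3}.
The closure contains neither all of S1 = {P1, P2, P3} nor all of S2 = {P3, P4}, so the common attributes are not a superkey of either fragment. The join is lossy.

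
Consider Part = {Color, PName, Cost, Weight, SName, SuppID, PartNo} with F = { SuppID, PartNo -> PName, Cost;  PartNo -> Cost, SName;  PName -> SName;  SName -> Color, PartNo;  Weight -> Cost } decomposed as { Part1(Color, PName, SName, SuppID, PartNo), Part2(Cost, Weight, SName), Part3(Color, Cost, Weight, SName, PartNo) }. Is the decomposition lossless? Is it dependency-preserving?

lossy but dependency-preserving

Lossless test (chase): Rows 1 and 3 agree on PartNo; apply PartNo→Cost, SName and equate their Cost, SName entries. Rows 1 and 2 agree on SName; apply SName→Color, PartNo and equate their Color, PartNo entries. No row becomes fully distinguished — the join is lossy.
Dependency preservation: SuppID, PartNo → PName, Cost is not contained in any single fragment, but the restricted closure of its left-hand side across the fragments still reaches the right-hand side; the remaining FDs each lie inside some fragment. All dependencies are preserved.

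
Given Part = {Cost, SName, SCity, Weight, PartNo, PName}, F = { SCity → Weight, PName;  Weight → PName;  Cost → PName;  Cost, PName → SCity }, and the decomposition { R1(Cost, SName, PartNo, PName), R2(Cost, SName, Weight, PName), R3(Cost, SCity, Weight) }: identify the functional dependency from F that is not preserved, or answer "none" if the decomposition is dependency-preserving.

none

SCity → Weight, PName: restricted closure across fragments reaches Weight, PName.
Weight → PName lies within R2.
Cost → PName lies within R1.
Cost, PName → SCity: restricted closure across fragments reaches SCity.
Every dependency is enforceable on the fragments, so the decomposition is dependency-preserving.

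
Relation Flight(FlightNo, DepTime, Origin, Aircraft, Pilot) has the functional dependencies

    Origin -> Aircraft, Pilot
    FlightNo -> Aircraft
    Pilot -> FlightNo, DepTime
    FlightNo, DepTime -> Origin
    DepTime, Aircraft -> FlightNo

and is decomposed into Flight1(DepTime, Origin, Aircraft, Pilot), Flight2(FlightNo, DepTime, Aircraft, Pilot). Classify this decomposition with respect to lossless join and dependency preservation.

lossless and dependency-preserving

Lossless test: (DepTime, Aircraft, Pilot)⁺ = {FlightNo, DepTime, Origin, Aircraft, Pilot}, which contains all of one fragment — lossless.
Dependency preservation: FlightNo, DepTime → Origin is not contained in any single fragment, but the restricted closure of its left-hand side across the fragments still reaches the right-hand side; the remaining FDs each lie inside some fragment. All dependencies are preserved.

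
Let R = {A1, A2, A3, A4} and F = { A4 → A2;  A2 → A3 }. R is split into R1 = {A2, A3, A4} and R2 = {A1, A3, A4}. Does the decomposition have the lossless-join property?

Yes

Common attributes: R1 ∩ R2 = {A3, A4}.
Closure of {A3, A4}: A4 → A2 applies, adding A2. So (A3, A4)⁺ = {A2, A3, A4}.
This closure contains every attribute of R1, so R1 ∩ R2 → R1. The join is lossless.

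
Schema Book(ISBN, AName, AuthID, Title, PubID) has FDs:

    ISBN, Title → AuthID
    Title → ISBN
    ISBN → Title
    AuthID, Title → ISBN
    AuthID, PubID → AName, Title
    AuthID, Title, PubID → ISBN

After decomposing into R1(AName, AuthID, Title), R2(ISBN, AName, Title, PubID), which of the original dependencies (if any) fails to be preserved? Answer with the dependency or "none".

AuthID, PubID → AName, Title

Check AuthID, PubID → AName, Title: no single fragment contains all of {AName, AuthID, Title, PubID}, and the restricted closure of {AuthID, PubID} across the fragments never reaches {AName, Title}.
ISBN, Title → AuthID is preserved.
Title → ISBN is preserved.
ISBN → Title is preserved.
AuthID, Title → ISBN is preserved.
AuthID, Title, PubID → ISBN is preserved.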